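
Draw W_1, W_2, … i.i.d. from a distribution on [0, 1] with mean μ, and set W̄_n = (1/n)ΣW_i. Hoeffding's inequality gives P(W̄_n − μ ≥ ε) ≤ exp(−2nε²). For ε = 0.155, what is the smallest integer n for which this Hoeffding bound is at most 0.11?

Require exp(−2nε²) ≤ 0.11, i.e. 2nε² ≥ ln(1/0.11) = 2.207275.
So n ≥ 2.207275 / (2·0.155²) = 45.937.
The smallest integer n is 46.

46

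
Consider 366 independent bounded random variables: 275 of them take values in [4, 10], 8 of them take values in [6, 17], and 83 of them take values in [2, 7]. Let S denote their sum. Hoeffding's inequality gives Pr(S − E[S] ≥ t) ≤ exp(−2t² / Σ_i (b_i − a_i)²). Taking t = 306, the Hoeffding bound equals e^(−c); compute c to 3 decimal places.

14.469

Σ(b_i − a_i)² = 275·6² + 8·11² + 83·5² = 12943.
c = 2t² / 12943 = 2·306² / 12943 = 14.4690.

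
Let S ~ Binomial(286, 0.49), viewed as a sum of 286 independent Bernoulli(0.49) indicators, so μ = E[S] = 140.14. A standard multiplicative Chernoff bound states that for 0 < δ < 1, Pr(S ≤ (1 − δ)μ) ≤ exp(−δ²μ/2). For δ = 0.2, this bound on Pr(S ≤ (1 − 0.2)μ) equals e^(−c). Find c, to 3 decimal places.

c = δ²μ/2 = 0.2²·140.14/2 = 2.8028.

2.803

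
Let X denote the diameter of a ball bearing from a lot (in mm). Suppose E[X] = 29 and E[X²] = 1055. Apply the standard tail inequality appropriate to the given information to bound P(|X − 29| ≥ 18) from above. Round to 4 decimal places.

0.6605

The first two moments determine the variance, so Chebyshev's inequality is the sharpest standard bound available.
Var(X) = E[X²] − (E[X])² = 1055 − 841 = 214.
Chebyshev's inequality: P(|X − μ| ≥ t) ≤ Var(X)/t² = 214/324 = 0.6605.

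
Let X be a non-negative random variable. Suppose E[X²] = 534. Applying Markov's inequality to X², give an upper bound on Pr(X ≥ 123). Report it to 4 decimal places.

Since X ≥ 0, the event {X ≥ 123} is the same as {X² ≥ 15129}.
Markov's inequality applied to X² gives Pr(X² ≥ 15129) ≤ E[X²]/15129 = 534/15129 = 0.0353.

0.0353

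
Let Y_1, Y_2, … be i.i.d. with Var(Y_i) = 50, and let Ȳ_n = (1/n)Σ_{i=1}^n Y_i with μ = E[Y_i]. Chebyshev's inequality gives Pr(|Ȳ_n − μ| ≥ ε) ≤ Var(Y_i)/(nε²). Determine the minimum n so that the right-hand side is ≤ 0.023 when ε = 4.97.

89

Require 50/(n·4.97²) ≤ 0.023, i.e. n ≥ 50/(0.023·4.97²) = 88.009.
The smallest integer n is 89.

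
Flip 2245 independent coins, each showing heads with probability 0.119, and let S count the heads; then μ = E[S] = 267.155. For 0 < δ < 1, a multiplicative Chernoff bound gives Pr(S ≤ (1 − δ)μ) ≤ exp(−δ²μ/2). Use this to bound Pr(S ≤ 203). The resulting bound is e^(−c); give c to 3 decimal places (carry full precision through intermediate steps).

Write 203 = (1 − δ)μ, so δ = 1 − 203/267.155 = 0.2401415…
Then the exponent is δ²μ/2 = (μ − 203)²/(2μ) = 7.703139.

7.703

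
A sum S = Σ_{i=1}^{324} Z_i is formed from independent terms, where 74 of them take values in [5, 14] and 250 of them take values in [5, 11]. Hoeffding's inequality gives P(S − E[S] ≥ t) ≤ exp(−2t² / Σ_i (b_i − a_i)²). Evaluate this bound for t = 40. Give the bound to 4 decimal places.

Σ(b_i − a_i)² = 74·9² + 250·6² = 14994.
Exponent = 2·40² / 14994 = 0.21342.
Bound = exp(−0.21342) = 0.80782.

0.8078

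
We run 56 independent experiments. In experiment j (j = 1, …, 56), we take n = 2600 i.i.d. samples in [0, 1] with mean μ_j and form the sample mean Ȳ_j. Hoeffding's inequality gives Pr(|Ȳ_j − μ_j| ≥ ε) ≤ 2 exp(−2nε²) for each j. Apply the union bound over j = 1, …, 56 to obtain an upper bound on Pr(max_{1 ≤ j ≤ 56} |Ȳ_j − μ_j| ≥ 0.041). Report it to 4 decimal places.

Per-experiment Hoeffding bound: 2·exp(−2·2600·0.041²) = 2·exp(−8.74120) = 0.00031972.
Union bound over 56 events: 56·0.00031972 = 0.01790.

0.0179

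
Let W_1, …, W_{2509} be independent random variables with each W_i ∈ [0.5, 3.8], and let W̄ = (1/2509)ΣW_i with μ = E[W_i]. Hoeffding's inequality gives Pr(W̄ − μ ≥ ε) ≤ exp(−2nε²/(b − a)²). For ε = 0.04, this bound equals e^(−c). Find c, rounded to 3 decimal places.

c = 2nε²/(b − a)² = 2·2509·0.04² / 3.3² = 0.7373.

0.737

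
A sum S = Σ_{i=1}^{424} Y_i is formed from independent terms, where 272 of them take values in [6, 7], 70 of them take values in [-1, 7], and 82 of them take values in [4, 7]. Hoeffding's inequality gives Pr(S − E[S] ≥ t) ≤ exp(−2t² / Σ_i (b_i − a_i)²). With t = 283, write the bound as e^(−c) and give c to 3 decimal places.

Σ(b_i − a_i)² = 272·1² + 70·8² + 82·3² = 5490.
c = 2t² / 5490 = 2·283² / 5490 = 29.1763.

29.176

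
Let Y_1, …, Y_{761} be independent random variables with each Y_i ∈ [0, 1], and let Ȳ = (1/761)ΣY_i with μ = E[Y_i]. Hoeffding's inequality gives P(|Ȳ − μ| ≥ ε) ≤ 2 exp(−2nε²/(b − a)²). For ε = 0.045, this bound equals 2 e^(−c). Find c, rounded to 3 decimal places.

3.082

c = 2nε²/(b − a)² = 2·761·0.045² / 1² = 3.0821.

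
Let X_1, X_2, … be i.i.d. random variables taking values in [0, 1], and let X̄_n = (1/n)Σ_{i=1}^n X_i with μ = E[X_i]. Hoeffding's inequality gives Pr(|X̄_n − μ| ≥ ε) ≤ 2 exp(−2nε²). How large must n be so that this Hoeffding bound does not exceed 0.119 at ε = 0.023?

Require 2·exp(−2nε²) ≤ 0.119, i.e. 2nε² ≥ ln(2/0.119) = 2.821779.
So n ≥ 2.821779 / (2·0.023²) = 2667.088.
The smallest integer n is 2668.

2668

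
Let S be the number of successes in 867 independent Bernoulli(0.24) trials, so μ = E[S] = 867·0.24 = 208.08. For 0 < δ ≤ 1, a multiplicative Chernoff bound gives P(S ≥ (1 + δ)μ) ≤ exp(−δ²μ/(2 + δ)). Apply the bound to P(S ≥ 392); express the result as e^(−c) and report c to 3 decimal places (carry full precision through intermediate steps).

56.370

Write 392 = (1 + δ)μ, so δ = 392/208.08 − 1 = 0.8838908…
Then the exponent is δ²μ/(2 + δ) = (392 − μ)² / (μ·(2 + δ)) = 56.370095.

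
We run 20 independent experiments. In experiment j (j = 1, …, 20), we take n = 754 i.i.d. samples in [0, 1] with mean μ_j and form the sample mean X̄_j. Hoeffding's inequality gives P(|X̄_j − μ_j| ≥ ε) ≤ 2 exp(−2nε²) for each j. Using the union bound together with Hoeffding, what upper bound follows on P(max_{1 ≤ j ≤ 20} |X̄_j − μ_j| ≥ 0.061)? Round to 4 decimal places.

0.1463

Per-experiment Hoeffding bound: 2·exp(−2·754·0.061²) = 2·exp(−5.61127) = 0.0073129.
Union bound over 20 events: 20·0.0073129 = 0.14626.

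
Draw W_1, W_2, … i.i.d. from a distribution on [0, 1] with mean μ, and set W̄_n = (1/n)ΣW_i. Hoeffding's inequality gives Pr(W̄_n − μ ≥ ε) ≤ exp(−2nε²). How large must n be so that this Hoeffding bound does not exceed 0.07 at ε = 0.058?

Require exp(−2nε²) ≤ 0.07, i.e. 2nε² ≥ ln(1/0.07) = 2.659260.
So n ≥ 2.659260 / (2·0.058²) = 395.253.
The smallest integer n is 396.

396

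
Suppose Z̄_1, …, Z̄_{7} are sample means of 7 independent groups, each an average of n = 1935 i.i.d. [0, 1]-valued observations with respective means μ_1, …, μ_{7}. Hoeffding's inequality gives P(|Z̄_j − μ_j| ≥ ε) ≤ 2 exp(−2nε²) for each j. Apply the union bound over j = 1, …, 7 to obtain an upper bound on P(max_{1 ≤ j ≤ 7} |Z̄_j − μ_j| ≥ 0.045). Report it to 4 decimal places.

Per-experiment Hoeffding bound: 2·exp(−2·1935·0.045²) = 2·exp(−7.83675) = 0.0007899.
Union bound over 7 events: 7·0.0007899 = 0.00553.

0.0055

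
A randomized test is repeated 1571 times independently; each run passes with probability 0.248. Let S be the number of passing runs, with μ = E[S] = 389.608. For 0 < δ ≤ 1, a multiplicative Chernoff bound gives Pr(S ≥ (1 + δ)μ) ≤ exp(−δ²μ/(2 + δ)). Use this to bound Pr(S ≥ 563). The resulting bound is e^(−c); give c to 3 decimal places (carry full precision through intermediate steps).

31.561

Write 563 = (1 + δ)μ, so δ = 563/389.608 − 1 = 0.4450422…
Then the exponent is δ²μ/(2 + δ) = (563 − μ)² / (μ·(2 + δ)) = 31.560501.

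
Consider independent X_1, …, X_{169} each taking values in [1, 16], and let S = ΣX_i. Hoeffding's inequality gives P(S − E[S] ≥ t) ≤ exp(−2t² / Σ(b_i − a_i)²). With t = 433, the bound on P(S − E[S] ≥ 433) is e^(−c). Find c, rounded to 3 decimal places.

Σ(b_i − a_i)² = 169·(15)² = 38025.
c = 2t²/38025 = 2·433²/38025 = 9.8614.

9.861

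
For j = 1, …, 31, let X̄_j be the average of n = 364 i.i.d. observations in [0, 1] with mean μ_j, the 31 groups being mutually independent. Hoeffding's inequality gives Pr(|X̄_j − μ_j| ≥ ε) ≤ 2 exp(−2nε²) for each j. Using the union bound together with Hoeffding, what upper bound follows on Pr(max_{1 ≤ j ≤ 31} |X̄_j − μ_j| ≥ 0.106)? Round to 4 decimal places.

0.0174

Per-experiment Hoeffding bound: 2·exp(−2·364·0.106²) = 2·exp(−8.17981) = 0.00056051.
Union bound over 31 events: 31·0.00056051 = 0.01738.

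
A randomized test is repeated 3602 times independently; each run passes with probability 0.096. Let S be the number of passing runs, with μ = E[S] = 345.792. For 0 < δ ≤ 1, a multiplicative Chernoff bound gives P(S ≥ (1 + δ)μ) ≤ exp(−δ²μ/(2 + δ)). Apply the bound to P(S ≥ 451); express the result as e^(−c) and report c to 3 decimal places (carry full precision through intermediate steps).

Write 451 = (1 + δ)μ, so δ = 451/345.792 − 1 = 0.3042523…
Then the exponent is δ²μ/(2 + δ) = (451 − μ)² / (μ·(2 + δ)) = 13.891609.

13.892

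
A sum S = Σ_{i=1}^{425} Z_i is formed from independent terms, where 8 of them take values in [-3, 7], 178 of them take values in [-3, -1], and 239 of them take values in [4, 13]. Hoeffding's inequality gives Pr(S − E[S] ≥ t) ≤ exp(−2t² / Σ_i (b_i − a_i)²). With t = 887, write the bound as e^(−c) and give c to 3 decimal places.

Σ(b_i − a_i)² = 8·10² + 178·2² + 239·9² = 20871.
c = 2t² / 20871 = 2·887² / 20871 = 75.3935.

75.394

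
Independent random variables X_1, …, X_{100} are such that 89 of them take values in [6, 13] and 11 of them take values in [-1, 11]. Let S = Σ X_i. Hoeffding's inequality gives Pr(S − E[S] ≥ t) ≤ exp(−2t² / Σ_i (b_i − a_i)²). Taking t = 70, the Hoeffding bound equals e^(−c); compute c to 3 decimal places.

Σ(b_i − a_i)² = 89·7² + 11·12² = 5945.
c = 2t² / 5945 = 2·70² / 5945 = 1.6484.

1.648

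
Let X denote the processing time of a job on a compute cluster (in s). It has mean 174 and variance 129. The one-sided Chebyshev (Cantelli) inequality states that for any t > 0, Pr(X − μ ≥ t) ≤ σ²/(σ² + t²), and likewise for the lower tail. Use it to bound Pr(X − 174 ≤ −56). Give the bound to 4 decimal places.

Here σ² = 129 and t = 56, so σ² + t² = 3265.
Cantelli's bound: 129/3265 = 0.0395.

0.0395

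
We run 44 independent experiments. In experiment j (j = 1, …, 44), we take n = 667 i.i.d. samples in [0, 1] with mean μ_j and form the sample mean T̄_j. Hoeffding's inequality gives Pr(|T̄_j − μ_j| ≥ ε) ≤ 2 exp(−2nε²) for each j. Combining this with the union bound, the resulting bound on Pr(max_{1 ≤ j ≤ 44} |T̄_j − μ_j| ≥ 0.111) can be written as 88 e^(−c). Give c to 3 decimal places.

Union bound over the 44 events: Pr(max_{1 ≤ j ≤ 44} |T̄_j − μ_j| ≥ 0.111) ≤ 44·2·exp(−2nε²) = 88 exp(−2·667·0.111²).
So c = 2·667·0.111² = 16.4362.

16.436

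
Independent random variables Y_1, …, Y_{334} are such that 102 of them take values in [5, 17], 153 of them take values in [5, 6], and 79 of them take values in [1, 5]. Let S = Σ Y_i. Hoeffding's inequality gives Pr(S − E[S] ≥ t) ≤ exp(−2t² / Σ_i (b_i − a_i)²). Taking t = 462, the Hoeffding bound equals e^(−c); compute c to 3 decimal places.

26.507

Σ(b_i − a_i)² = 102·12² + 153·1² + 79·4² = 16105.
c = 2t² / 16105 = 2·462² / 16105 = 26.5066.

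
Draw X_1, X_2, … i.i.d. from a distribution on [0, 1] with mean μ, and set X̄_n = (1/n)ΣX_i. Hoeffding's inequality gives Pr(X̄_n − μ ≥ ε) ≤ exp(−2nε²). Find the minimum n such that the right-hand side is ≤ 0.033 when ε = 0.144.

83

Require exp(−2nε²) ≤ 0.033, i.e. 2nε² ≥ ln(1/0.033) = 3.411248.
So n ≥ 3.411248 / (2·0.144²) = 82.254.
The smallest integer n is 83.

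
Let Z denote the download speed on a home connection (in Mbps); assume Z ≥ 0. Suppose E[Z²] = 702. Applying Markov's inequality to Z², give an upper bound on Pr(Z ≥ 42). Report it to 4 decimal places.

0.3980

Since Z ≥ 0, the event {Z ≥ 42} is the same as {Z² ≥ 1764}.
Markov's inequality applied to Z² gives Pr(Z² ≥ 1764) ≤ E[Z²]/1764 = 702/1764 = 0.3980.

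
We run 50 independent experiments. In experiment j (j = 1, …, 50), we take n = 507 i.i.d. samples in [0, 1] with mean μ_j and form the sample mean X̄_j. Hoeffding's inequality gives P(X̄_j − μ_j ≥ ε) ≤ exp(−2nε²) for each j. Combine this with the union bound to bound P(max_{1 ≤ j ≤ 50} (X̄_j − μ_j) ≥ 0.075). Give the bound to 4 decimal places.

Per-experiment Hoeffding bound: exp(−2·507·0.075²) = exp(−5.70375) = 0.0033334.
Union bound over 50 events: 50·0.0033334 = 0.16667.

0.1667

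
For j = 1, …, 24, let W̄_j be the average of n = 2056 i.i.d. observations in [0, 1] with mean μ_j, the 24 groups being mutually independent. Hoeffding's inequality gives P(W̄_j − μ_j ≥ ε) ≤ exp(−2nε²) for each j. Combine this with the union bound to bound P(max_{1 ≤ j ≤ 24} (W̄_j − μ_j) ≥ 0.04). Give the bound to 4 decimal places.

Per-experiment Hoeffding bound: exp(−2·2056·0.04²) = exp(−6.57920) = 0.001389.
Union bound over 24 events: 24·0.001389 = 0.03334.

0.0333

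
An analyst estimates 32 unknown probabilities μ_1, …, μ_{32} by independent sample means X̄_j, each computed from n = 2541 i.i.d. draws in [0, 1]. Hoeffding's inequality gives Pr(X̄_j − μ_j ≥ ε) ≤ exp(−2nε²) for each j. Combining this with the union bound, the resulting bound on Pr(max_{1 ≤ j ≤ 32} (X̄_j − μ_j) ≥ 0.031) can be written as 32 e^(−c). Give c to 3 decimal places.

4.884

Union bound over the 32 events: Pr(max_{1 ≤ j ≤ 32} (X̄_j − μ_j) ≥ 0.031) ≤ 32·exp(−2nε²) = 32 exp(−2·2541·0.031²).
So c = 2·2541·0.031² = 4.8838.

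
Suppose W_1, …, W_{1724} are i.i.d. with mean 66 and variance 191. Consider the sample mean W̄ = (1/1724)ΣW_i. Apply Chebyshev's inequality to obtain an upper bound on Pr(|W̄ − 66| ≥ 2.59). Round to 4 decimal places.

Var(W̄) = Var(W_i)/n = 191/1724 = 0.11079.
Chebyshev: Pr(|W̄ − 66| ≥ 2.59) ≤ Var(W̄)/(2.59)² = 191/(1724·2.59²) = 0.0165.

0.0165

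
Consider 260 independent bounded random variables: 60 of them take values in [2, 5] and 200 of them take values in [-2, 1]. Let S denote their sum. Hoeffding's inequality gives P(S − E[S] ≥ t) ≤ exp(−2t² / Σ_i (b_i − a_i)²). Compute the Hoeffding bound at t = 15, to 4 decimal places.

Σ(b_i − a_i)² = 60·3² + 200·3² = 2340.
Exponent = 2·15² / 2340 = 0.19231.
Bound = exp(−0.19231) = 0.82505.

0.8251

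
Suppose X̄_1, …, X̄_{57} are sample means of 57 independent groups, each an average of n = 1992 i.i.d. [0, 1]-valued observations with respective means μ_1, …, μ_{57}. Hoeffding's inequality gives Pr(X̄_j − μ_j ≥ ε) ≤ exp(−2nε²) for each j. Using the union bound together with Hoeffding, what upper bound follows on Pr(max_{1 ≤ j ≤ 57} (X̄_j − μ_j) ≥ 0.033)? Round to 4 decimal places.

Per-experiment Hoeffding bound: exp(−2·1992·0.033²) = exp(−4.33858) = 0.013055.
Union bound over 57 events: 57·0.013055 = 0.74414.

0.7441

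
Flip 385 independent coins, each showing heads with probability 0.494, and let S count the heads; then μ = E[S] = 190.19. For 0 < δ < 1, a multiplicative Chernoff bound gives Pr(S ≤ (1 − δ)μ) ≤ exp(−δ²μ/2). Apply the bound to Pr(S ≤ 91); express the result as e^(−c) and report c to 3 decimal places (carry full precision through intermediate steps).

Write 91 = (1 − δ)μ, so δ = 1 − 91/190.19 = 0.5215311…
Then the exponent is δ²μ/2 = (μ − 91)²/(2μ) = 25.865335.

25.865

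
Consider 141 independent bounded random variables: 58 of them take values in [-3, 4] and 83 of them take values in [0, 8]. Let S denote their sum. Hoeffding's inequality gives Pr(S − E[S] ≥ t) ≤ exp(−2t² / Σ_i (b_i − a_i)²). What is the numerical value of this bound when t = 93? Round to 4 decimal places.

Σ(b_i − a_i)² = 58·7² + 83·8² = 8154.
Exponent = 2·93² / 8154 = 2.12141.
Bound = exp(−2.12141) = 0.11986.

0.1199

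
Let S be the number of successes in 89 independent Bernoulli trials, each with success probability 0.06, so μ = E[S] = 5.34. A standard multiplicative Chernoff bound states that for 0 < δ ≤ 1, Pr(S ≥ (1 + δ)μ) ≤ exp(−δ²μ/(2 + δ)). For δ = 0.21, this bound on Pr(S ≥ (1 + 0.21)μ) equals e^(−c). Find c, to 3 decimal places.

c = δ²μ/(2 + δ) = 0.21²·5.34/(2 + 0.21) = 0.1066.

0.107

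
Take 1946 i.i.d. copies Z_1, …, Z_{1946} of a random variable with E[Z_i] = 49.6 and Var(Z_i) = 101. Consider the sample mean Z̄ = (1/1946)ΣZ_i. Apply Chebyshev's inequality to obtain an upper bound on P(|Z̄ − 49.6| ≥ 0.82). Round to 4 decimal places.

0.0772

Var(Z̄) = Var(Z_i)/n = 101/1946 = 0.051901.
Chebyshev: P(|Z̄ − 49.6| ≥ 0.82) ≤ Var(Z̄)/(0.82)² = 101/(1946·0.82²) = 0.0772.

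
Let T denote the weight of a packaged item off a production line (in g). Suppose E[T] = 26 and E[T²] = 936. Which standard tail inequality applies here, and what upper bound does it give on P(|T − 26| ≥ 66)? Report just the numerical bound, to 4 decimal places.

The first two moments determine the variance, so Chebyshev's inequality is the sharpest standard bound available.
Var(T) = E[T²] − (E[T])² = 936 − 676 = 260.
Chebyshev's inequality: P(|T − μ| ≥ t) ≤ Var(T)/t² = 260/4356 = 0.0597.

0.0597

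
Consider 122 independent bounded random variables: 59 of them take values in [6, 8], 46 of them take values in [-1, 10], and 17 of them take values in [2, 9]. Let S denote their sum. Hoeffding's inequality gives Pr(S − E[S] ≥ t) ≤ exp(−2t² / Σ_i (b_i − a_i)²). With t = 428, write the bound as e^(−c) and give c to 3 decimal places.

Σ(b_i − a_i)² = 59·2² + 46·11² + 17·7² = 6635.
c = 2t² / 6635 = 2·428² / 6635 = 55.2175.

55.217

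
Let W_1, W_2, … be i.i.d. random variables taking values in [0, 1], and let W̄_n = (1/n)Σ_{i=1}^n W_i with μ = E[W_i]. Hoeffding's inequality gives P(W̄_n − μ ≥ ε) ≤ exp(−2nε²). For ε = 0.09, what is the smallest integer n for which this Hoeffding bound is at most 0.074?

161

Require exp(−2nε²) ≤ 0.074, i.e. 2nε² ≥ ln(1/0.074) = 2.603690.
So n ≥ 2.603690 / (2·0.09²) = 160.722.
The smallest integer n is 161.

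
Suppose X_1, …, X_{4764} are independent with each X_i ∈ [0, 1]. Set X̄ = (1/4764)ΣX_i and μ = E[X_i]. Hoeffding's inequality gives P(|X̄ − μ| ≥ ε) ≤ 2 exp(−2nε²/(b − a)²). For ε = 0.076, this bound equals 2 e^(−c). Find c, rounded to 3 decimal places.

55.034

c = 2nε²/(b − a)² = 2·4764·0.076² / 1² = 55.0337.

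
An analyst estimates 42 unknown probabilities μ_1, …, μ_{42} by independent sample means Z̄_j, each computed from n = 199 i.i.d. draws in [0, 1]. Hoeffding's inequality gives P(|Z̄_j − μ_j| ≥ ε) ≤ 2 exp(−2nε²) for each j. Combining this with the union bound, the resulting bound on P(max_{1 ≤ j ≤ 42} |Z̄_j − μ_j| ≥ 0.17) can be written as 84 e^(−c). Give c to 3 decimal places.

11.502

Union bound over the 42 events: P(max_{1 ≤ j ≤ 42} |Z̄_j − μ_j| ≥ 0.17) ≤ 42·2·exp(−2nε²) = 84 exp(−2·199·0.17²).
So c = 2·199·0.17² = 11.5022.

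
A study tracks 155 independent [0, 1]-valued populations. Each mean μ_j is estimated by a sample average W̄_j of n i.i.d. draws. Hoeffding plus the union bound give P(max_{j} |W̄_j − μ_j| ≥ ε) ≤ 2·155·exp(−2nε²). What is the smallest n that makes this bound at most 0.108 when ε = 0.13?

Need 2·155·exp(−2nε²) ≤ 0.108, i.e. exp(−2nε²) ≤ 0.108/310.
So 2nε² ≥ ln(310/0.108) = 7.962196.
Hence n ≥ 7.962196/(2·0.13²) = 235.568.
The smallest integer n is 236.

236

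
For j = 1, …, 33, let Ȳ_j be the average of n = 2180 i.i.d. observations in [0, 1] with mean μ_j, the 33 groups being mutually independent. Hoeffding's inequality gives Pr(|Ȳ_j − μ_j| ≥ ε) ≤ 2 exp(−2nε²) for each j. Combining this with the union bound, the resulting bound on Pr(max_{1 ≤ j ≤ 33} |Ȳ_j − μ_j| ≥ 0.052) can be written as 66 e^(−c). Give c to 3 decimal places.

Union bound over the 33 events: Pr(max_{1 ≤ j ≤ 33} |Ȳ_j − μ_j| ≥ 0.052) ≤ 33·2·exp(−2nε²) = 66 exp(−2·2180·0.052²).
So c = 2·2180·0.052² = 11.7894.

11.789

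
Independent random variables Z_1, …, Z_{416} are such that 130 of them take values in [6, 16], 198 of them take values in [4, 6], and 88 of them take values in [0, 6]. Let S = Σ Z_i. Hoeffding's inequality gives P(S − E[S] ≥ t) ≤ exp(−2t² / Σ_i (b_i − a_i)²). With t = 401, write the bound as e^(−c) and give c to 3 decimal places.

18.962

Σ(b_i − a_i)² = 130·10² + 198·2² + 88·6² = 16960.
c = 2t² / 16960 = 2·401² / 16960 = 18.9624.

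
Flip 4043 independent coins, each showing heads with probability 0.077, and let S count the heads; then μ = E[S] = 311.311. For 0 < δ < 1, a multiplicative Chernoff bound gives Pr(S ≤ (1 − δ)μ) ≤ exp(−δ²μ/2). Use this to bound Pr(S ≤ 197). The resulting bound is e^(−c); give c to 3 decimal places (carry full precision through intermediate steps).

Write 197 = (1 − δ)μ, so δ = 1 − 197/311.311 = 0.3671923…
Then the exponent is δ²μ/2 = (μ − 197)²/(2μ) = 20.987059.

20.987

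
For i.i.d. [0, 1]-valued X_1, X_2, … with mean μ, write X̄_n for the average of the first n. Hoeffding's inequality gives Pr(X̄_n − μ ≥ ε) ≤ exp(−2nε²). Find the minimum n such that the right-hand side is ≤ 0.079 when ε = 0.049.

Require exp(−2nε²) ≤ 0.079, i.e. 2nε² ≥ ln(1/0.079) = 2.538307.
So n ≥ 2.538307 / (2·0.049²) = 528.594.
The smallest integer n is 529.

529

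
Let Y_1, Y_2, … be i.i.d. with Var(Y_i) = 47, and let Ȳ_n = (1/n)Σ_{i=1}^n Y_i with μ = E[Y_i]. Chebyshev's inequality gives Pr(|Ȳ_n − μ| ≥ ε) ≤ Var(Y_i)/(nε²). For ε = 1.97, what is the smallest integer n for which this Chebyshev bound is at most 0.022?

551

Require 47/(n·1.97²) ≤ 0.022, i.e. n ≥ 47/(0.022·1.97²) = 550.481.
The smallest integer n is 551.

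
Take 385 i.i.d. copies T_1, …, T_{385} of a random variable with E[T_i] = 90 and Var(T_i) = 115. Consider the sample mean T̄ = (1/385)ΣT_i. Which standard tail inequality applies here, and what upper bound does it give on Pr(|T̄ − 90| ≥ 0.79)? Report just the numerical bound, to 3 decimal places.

With mean and variance of each term known, Chebyshev's inequality bounds the deviation of the sum (or sample mean).
Var(T̄) = Var(T_i)/n = 115/385 = 0.2987.
Chebyshev: Pr(|T̄ − 90| ≥ 0.79) ≤ Var(T̄)/(0.79)² = 115/(385·0.79²) = 0.4786.

0.479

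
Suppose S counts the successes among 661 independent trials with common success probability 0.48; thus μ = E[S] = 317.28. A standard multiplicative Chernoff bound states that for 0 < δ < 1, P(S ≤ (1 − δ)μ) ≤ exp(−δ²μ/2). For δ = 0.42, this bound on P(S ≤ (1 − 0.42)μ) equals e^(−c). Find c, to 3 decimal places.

27.984

c = δ²μ/2 = 0.42²·317.28/2 = 27.9841.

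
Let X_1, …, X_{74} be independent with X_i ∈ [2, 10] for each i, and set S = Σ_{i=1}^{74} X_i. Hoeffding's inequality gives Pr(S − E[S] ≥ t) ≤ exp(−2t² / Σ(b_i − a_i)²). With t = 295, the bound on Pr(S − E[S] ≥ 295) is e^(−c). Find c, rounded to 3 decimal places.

Σ(b_i − a_i)² = 74·(8)² = 4736.
c = 2t²/4736 = 2·295²/4736 = 36.7504.

36.750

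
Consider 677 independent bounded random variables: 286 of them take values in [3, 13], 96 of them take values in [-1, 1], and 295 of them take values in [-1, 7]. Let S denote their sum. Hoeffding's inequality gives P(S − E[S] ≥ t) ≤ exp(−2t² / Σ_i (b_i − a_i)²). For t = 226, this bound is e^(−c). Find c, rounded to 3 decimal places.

Σ(b_i − a_i)² = 286·10² + 96·2² + 295·8² = 47864.
c = 2t² / 47864 = 2·226² / 47864 = 2.1342.

2.134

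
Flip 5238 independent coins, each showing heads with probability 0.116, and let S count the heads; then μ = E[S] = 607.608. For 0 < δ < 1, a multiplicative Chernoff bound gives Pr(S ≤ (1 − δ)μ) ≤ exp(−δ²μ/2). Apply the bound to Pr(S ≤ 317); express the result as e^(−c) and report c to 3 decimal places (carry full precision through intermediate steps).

69.496

Write 317 = (1 − δ)μ, so δ = 1 − 317/607.608 = 0.4782821…
Then the exponent is δ²μ/2 = (μ − 317)²/(2μ) = 69.496295.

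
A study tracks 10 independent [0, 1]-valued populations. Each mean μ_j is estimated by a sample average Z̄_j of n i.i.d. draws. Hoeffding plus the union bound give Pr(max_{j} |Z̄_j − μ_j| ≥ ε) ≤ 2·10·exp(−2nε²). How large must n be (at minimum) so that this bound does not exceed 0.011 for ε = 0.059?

Need 2·10·exp(−2nε²) ≤ 0.011, i.e. exp(−2nε²) ≤ 0.011/20.
So 2nε² ≥ ln(20/0.011) = 7.505592.
Hence n ≥ 7.505592/(2·0.059²) = 1078.080.
The smallest integer n is 1079.

1079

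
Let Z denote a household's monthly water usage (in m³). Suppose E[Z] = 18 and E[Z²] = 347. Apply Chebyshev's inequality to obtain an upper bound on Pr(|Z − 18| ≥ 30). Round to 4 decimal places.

Var(Z) = E[Z²] − (E[Z])² = 347 − 324 = 23.
Chebyshev's inequality: Pr(|Z − μ| ≥ t) ≤ Var(Z)/t² = 23/900 = 0.0256.

0.0256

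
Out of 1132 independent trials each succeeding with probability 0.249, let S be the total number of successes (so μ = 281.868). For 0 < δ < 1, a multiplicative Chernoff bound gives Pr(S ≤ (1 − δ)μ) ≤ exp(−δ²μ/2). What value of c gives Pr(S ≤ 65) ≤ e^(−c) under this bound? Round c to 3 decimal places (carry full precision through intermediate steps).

Write 65 = (1 − δ)μ, so δ = 1 − 65/281.868 = 0.7693956…
Then the exponent is δ²μ/2 = (μ − 65)²/(2μ) = 83.428643.

83.429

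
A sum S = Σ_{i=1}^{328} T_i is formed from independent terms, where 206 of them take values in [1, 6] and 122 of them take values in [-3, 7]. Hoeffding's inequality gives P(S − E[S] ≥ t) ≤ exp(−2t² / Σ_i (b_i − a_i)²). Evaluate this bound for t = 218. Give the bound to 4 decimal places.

Σ(b_i − a_i)² = 206·5² + 122·10² = 17350.
Exponent = 2·218² / 17350 = 5.47827.
Bound = exp(−5.47827) = 0.00418.

0.0042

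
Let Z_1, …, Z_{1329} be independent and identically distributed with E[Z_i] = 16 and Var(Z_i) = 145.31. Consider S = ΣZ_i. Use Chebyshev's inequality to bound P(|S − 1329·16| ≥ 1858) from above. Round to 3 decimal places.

Var(S) = n·Var(Z_i) = 1329·145.31 = 193116.99.
Chebyshev: P(|S − 1329·16| ≥ 1858) ≤ Var(S)/1858² = 193116.99/3452164 = 0.0559.

0.056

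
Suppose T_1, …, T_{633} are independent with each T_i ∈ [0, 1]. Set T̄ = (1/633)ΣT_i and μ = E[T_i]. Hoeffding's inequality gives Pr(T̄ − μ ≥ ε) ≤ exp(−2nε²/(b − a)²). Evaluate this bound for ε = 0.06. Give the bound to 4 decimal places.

Exponent: 2nε²/(b − a)² = 2·633·0.06² / 1² = 4.55760.
Bound = exp(−4.55760) = 0.01049.

0.0105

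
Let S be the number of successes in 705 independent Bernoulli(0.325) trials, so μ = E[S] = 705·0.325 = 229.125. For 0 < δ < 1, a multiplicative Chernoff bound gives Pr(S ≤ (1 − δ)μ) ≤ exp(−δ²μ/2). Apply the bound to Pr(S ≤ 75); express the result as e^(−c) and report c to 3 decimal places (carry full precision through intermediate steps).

Write 75 = (1 − δ)μ, so δ = 1 − 75/229.125 = 0.6726678…
Then the exponent is δ²μ/2 = (μ − 75)²/(2μ) = 51.837459.

51.837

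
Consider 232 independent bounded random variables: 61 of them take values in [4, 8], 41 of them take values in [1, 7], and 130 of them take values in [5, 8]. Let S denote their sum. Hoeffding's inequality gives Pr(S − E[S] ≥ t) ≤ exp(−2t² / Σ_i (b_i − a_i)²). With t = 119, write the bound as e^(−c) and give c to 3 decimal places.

7.819

Σ(b_i − a_i)² = 61·4² + 41·6² + 130·3² = 3622.
c = 2t² / 3622 = 2·119² / 3622 = 7.8194.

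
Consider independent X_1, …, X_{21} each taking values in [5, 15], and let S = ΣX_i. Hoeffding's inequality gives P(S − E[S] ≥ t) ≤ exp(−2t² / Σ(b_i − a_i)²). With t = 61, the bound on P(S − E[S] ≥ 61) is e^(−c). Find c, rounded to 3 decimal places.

3.544

Σ(b_i − a_i)² = 21·(10)² = 2100.
c = 2t²/2100 = 2·61²/2100 = 3.5438.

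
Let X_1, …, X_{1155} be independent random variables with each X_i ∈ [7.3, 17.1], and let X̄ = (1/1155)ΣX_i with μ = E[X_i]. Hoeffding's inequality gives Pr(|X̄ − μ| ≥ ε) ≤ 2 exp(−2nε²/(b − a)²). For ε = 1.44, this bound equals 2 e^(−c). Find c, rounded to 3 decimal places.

c = 2nε²/(b − a)² = 2·1155·1.44² / 9.8² = 49.8752.

49.875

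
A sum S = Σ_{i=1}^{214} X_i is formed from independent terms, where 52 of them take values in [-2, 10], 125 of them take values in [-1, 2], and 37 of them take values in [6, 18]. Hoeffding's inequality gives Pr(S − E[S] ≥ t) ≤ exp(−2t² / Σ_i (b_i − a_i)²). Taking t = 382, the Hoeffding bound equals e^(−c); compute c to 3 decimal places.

20.935

Σ(b_i − a_i)² = 52·12² + 125·3² + 37·12² = 13941.
c = 2t² / 13941 = 2·382² / 13941 = 20.9345.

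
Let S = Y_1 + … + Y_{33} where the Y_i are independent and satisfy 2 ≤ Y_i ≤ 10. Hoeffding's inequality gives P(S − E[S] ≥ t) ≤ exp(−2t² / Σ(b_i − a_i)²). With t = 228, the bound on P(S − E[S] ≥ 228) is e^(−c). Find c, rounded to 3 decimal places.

49.227

Σ(b_i − a_i)² = 33·(8)² = 2112.
c = 2t²/2112 = 2·228²/2112 = 49.2273.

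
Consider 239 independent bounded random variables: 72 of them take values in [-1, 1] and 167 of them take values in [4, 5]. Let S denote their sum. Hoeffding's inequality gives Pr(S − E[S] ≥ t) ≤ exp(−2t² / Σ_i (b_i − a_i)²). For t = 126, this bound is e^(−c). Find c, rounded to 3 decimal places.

Σ(b_i − a_i)² = 72·2² + 167·1² = 455.
c = 2t² / 455 = 2·126² / 455 = 69.7846.

69.785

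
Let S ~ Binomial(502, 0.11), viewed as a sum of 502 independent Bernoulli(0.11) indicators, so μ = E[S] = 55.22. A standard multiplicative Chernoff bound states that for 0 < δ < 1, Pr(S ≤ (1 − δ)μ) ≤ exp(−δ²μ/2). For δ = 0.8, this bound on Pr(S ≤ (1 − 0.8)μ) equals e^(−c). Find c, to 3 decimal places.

17.670

c = δ²μ/2 = 0.8²·55.22/2 = 17.6704.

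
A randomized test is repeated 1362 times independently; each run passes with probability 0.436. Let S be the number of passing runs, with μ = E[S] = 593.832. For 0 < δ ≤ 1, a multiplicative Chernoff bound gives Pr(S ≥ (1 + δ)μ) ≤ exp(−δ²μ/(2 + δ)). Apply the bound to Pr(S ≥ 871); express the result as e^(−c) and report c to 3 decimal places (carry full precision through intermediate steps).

Write 871 = (1 + δ)μ, so δ = 871/593.832 − 1 = 0.4667448…
Then the exponent is δ²μ/(2 + δ) = (871 − μ)² / (μ·(2 + δ)) = 52.444308.

52.444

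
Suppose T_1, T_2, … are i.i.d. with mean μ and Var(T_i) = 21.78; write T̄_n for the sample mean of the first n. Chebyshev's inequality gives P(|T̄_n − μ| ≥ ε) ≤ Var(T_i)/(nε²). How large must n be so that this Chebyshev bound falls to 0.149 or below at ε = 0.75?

260

Require 21.78/(n·0.75²) ≤ 0.149, i.e. n ≥ 21.78/(0.149·0.75²) = 259.866.
The smallest integer n is 260.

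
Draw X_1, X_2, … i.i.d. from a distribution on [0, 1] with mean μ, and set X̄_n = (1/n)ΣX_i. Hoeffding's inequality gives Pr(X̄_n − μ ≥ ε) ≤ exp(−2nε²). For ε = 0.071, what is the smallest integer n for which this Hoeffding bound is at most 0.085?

Require exp(−2nε²) ≤ 0.085, i.e. 2nε² ≥ ln(1/0.085) = 2.465104.
So n ≥ 2.465104 / (2·0.071²) = 244.505.
The smallest integer n is 245.

245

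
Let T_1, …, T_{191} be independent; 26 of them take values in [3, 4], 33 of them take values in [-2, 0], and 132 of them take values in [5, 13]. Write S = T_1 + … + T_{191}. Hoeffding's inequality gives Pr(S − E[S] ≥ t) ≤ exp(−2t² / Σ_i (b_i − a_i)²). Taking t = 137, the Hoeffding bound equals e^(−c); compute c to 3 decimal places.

4.362

Σ(b_i − a_i)² = 26·1² + 33·2² + 132·8² = 8606.
c = 2t² / 8606 = 2·137² / 8606 = 4.3618.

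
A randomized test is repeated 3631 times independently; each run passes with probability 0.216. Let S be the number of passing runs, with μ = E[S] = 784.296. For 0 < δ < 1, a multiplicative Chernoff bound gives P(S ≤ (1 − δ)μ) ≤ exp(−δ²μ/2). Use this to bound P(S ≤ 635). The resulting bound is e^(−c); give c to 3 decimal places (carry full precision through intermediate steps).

Write 635 = (1 − δ)μ, so δ = 1 − 635/784.296 = 0.1903567…
Then the exponent is δ²μ/2 = (μ − 635)²/(2μ) = 14.209747.

14.210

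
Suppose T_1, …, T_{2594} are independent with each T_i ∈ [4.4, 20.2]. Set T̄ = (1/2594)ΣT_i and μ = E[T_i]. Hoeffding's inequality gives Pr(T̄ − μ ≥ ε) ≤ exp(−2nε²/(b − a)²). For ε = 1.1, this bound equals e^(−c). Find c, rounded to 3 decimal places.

c = 2nε²/(b − a)² = 2·2594·1.1² / 15.8² = 25.1461.

25.146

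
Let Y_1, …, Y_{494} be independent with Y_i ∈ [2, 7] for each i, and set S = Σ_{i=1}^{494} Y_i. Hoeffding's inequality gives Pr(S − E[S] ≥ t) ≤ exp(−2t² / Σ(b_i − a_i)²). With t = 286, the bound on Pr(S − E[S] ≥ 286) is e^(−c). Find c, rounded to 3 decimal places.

13.246

Σ(b_i − a_i)² = 494·(5)² = 12350.
c = 2t²/12350 = 2·286²/12350 = 13.2463.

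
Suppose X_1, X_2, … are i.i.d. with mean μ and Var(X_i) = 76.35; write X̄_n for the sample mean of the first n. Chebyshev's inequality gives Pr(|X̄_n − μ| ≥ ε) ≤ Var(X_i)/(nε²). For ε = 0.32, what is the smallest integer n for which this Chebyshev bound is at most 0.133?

5607

Require 76.35/(n·0.32²) ≤ 0.133, i.e. n ≥ 76.35/(0.133·0.32²) = 5606.056.
The smallest integer n is 5607.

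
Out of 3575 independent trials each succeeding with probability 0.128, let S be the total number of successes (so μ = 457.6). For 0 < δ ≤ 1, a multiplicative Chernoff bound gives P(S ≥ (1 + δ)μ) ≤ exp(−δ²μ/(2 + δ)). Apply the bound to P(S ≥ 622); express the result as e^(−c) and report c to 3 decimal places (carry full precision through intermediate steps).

Write 622 = (1 + δ)μ, so δ = 622/457.6 − 1 = 0.3592657…
Then the exponent is δ²μ/(2 + δ) = (622 − μ)² / (μ·(2 + δ)) = 25.034605.

25.035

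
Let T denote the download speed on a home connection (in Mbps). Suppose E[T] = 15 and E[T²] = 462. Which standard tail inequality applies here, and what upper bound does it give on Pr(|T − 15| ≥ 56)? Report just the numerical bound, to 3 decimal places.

0.076

The first two moments determine the variance, so Chebyshev's inequality is the sharpest standard bound available.
Var(T) = E[T²] − (E[T])² = 462 − 225 = 237.
Chebyshev's inequality: Pr(|T − μ| ≥ t) ≤ Var(T)/t² = 237/3136 = 0.0756.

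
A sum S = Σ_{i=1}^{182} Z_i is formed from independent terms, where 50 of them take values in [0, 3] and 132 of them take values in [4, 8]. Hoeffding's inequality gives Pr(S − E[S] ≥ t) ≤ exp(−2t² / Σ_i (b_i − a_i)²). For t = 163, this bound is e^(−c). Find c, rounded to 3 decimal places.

20.741

Σ(b_i − a_i)² = 50·3² + 132·4² = 2562.
c = 2t² / 2562 = 2·163² / 2562 = 20.7408.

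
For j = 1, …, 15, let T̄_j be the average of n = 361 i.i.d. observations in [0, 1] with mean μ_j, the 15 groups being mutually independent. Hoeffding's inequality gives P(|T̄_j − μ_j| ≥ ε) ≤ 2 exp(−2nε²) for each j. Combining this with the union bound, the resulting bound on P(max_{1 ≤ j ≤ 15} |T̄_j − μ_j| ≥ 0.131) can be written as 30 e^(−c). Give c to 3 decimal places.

12.390

Union bound over the 15 events: P(max_{1 ≤ j ≤ 15} |T̄_j − μ_j| ≥ 0.131) ≤ 15·2·exp(−2nε²) = 30 exp(−2·361·0.131²).
So c = 2·361·0.131² = 12.3902.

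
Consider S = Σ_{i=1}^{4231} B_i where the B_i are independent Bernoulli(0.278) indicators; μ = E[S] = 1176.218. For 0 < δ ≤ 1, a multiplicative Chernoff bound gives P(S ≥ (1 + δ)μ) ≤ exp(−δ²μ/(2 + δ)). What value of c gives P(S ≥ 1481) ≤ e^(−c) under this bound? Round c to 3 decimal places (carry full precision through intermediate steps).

34.958

Write 1481 = (1 + δ)μ, so δ = 1481/1176.218 − 1 = 0.2591203…
Then the exponent is δ²μ/(2 + δ) = (1481 − μ)² / (μ·(2 + δ)) = 34.958392.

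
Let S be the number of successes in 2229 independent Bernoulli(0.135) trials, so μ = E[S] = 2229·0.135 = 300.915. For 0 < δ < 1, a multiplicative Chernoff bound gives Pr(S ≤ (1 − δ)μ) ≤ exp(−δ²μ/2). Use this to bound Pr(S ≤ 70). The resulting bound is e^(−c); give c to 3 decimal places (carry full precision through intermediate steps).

Write 70 = (1 − δ)μ, so δ = 1 − 70/300.915 = 0.7673762…
Then the exponent is δ²μ/2 = (μ − 70)²/(2μ) = 88.599334.

88.599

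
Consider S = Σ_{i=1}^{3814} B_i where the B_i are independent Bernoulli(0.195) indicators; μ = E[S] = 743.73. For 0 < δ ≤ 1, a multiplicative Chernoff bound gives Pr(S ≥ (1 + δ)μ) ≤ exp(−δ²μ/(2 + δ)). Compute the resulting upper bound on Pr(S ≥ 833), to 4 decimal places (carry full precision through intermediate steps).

0.0064

Write 833 = (1 + δ)μ, so δ = 833/743.73 − 1 = 0.1200301…
Then the exponent is δ²μ/(2 + δ) = (833 − μ)² / (μ·(2 + δ)) = 5.054215.
Bound = exp(−5.054215) = 0.00638.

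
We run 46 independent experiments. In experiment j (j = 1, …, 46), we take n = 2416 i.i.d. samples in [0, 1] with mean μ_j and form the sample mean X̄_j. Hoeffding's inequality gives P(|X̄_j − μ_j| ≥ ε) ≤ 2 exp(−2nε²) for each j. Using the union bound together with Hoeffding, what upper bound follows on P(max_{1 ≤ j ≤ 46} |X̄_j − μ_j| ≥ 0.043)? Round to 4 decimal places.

Per-experiment Hoeffding bound: 2·exp(−2·2416·0.043²) = 2·exp(−8.93437) = 0.00026356.
Union bound over 46 events: 46·0.00026356 = 0.01212.

0.0121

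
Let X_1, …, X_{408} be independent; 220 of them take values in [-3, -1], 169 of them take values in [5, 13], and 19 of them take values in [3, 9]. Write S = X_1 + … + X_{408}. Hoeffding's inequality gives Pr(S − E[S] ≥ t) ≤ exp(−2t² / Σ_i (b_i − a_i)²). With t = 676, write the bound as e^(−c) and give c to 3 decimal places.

73.825

Σ(b_i − a_i)² = 220·2² + 169·8² + 19·6² = 12380.
c = 2t² / 12380 = 2·676² / 12380 = 73.8249.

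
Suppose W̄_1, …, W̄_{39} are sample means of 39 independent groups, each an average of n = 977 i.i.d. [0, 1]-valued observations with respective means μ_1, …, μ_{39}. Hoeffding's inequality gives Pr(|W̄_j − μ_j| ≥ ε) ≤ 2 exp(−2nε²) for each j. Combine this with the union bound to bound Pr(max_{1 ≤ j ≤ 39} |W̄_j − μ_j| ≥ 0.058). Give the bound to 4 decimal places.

Per-experiment Hoeffding bound: 2·exp(−2·977·0.058²) = 2·exp(−6.57326) = 0.0027945.
Union bound over 39 events: 39·0.0027945 = 0.10898.

0.1090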